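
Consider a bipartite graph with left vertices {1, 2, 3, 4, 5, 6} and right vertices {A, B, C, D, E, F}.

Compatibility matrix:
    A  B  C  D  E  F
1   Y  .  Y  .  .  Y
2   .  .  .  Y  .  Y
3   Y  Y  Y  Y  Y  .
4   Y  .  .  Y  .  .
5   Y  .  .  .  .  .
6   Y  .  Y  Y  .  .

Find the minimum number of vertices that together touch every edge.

5

{3, A, C, D, F} is a vertex cover of size 5: every edge has an endpoint in this set.
No smaller cover exists because 1–C, 2–F, 3–E, 4–D, 5–A is a matching of size 5, and a cover must include an endpoint of each of these disjoint edges (König's theorem).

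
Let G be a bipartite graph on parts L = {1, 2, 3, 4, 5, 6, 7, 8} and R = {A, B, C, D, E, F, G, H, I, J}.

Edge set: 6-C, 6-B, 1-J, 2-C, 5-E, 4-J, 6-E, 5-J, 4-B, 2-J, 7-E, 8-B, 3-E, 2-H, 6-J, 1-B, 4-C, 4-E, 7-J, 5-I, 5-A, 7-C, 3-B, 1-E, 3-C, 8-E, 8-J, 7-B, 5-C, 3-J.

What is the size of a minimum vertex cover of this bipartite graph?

A maximum matching has 6 edges (e.g. 1–E, 2–H, 3–J, 4–C, 5–A, 6–B).
By König's theorem the minimum vertex cover has the same size. One such cover is {2, 5, B, C, E, J}.

6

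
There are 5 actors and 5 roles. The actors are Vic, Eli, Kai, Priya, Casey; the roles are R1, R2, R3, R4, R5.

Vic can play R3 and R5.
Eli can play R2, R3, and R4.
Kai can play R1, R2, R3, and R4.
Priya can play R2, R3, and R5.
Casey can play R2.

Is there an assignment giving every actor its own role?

A valid assignment of size 5: Vic-R5, Eli-R4, Kai-R1, Priya-R3, Casey-R2.
Every actor is matched, so this is a perfect matching.

Yes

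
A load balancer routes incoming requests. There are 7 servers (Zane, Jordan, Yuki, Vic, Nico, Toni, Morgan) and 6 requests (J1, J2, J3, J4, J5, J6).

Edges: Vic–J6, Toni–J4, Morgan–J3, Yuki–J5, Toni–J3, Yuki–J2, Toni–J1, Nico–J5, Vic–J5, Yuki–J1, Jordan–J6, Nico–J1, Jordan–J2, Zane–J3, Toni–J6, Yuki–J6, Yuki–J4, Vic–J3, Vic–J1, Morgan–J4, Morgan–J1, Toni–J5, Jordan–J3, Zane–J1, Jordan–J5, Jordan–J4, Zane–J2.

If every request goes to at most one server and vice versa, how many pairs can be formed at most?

For example, pair Zane-J1, Jordan-J4, Yuki-J2, Vic-J3, Nico-J5, Toni-J6.
The set {Zane, Jordan, Yuki, Vic, Nico, Toni, Morgan} has only 6 neighbours ({J1, J2, J3, J4, J5, J6}), so by Hall's theorem at most 6 of the 7 servers can be matched.

6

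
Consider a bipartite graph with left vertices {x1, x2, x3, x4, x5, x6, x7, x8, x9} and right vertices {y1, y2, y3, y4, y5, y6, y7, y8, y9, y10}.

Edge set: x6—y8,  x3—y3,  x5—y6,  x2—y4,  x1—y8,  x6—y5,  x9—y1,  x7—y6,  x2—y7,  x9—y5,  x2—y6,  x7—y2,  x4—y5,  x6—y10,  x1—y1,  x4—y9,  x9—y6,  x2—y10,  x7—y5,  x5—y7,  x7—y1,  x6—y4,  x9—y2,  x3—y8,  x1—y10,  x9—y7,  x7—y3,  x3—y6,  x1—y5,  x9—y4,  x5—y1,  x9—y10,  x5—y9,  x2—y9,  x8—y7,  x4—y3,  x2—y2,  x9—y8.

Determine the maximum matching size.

9

One maximum matching: x1→y1, x2→y4, x3→y8, x4→y5, x5→y9, x6→y10, x7→y3, x8→y7, x9→y6.
This saturates every left vertex, so 9 is the maximum.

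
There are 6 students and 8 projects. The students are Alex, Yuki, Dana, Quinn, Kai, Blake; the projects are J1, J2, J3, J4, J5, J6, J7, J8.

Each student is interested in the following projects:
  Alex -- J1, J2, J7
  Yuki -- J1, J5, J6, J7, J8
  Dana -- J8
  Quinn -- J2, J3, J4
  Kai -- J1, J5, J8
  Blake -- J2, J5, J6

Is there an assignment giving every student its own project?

One maximum matching: Alex-J1, Yuki-J7, Dana-J8, Quinn-J3, Kai-J5, Blake-J6.
All 6 students are covered.

Yes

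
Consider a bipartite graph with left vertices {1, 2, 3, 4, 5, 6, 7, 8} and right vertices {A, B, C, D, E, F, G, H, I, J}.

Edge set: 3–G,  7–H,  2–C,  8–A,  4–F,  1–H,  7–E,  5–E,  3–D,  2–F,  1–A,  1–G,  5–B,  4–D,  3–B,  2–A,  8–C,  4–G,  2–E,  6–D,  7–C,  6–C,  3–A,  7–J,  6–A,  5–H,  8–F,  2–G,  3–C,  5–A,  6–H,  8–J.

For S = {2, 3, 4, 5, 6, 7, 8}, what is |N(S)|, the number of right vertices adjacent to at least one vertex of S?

The union of neighbours of {2, 3, 4, 5, 6, 7, 8} is {A, B, C, D, E, F, G, H, J}, which has 9 elements.
Since |N(S)| = 9 ≥ |S| = 7, Hall's condition holds for this subset.

9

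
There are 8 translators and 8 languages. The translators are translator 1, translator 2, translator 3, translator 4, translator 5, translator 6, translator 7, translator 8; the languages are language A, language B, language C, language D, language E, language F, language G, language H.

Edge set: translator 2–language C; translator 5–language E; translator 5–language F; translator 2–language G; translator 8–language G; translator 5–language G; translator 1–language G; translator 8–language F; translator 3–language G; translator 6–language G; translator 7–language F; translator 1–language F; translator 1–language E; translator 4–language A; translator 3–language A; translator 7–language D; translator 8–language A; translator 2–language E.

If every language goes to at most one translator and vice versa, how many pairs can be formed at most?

A valid assignment of size 6: translator 1→language E, translator 2→language C, translator 3→language G, translator 4→language A, translator 5→language F, translator 7→language D.
The set {translator 1, translator 3, translator 4, translator 5, translator 6, translator 8} has only 4 neighbours ({language A, language E, language F, language G}), so by Hall's theorem at most 6 of the 8 translators can be matched.

6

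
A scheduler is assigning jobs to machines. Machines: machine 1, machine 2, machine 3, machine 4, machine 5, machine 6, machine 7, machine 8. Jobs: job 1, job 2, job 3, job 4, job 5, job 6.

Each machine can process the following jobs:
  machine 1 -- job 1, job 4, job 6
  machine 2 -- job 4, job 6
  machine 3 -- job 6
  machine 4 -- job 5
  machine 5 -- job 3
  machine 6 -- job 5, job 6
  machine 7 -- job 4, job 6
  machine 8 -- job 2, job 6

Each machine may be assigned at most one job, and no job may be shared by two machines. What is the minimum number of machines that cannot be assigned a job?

2

For example, pair machine 1–job 1, machine 2–job 4, machine 3–job 6, machine 4–job 5, machine 5–job 3, machine 8–job 2.
The set {machine 2, machine 3, machine 4, machine 6, machine 7} has only 3 neighbours ({job 4, job 5, job 6}), so by Hall's theorem at most 6 of the 8 machines can be matched.
That matches 6 of the 8, leaving 2 unmatched; no matching can do better.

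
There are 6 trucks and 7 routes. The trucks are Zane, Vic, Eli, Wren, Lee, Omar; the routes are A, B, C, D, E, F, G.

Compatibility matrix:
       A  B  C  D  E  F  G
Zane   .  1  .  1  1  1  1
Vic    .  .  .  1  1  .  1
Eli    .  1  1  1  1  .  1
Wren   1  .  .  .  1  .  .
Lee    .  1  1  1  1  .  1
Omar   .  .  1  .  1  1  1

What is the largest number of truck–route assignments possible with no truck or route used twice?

For example, pair Zane→G, Vic→D, Eli→C, Wren→A, Lee→B, Omar→E.
This saturates every truck, so 6 is the maximum.

6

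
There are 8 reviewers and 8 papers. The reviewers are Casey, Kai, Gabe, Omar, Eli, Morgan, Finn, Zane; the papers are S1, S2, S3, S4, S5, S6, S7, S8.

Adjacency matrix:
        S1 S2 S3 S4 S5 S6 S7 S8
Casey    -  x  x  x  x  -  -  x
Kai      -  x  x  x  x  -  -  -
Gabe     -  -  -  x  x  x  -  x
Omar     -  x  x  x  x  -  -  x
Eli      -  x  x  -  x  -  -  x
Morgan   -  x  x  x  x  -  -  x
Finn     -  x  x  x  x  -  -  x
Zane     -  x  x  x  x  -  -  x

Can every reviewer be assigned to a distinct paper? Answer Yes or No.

The set {Casey, Kai, Omar, Eli, Morgan, Finn, Zane} has only 5 neighbours ({S2, S3, S4, S5, S8}), so by Hall's theorem at most 6 of the 8 reviewers can be matched.
Hence no matching covers every reviewer.

No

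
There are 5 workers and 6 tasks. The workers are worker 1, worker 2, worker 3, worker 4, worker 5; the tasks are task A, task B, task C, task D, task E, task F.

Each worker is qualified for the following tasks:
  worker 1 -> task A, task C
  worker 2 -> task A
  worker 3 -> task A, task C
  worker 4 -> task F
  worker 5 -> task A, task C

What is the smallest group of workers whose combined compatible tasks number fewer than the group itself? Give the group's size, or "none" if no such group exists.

Take S = {worker 1, worker 2, worker 3}. Its neighbourhood is {task A, task C}, so |N(S)| = 2 < |S| = 3.
Every subset of size less than 3 has at least as many neighbours as members, so 3 is the minimum.

3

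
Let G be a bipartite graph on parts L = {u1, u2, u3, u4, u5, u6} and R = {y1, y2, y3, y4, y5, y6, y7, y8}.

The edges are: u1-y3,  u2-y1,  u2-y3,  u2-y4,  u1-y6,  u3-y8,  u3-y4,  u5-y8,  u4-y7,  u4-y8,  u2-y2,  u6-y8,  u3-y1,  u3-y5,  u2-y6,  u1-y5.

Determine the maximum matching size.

5

One maximum matching: u1–y3, u2–y6, u3–y1, u4–y7, u5–y8.
The set {u5, u6} has only 1 neighbour ({y8}), so by Hall's theorem at most 5 of the 6 left vertices can be matched.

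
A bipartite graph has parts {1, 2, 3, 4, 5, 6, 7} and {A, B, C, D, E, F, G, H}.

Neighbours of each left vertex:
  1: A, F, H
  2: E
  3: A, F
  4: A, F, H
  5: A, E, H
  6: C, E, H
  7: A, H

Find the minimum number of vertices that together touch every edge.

A maximum matching has 5 edges (e.g. 1–H, 2–E, 3–A, 4–F, 6–C).
By König's theorem the minimum vertex cover has the same size. One such cover is {6, A, E, F, H}.

5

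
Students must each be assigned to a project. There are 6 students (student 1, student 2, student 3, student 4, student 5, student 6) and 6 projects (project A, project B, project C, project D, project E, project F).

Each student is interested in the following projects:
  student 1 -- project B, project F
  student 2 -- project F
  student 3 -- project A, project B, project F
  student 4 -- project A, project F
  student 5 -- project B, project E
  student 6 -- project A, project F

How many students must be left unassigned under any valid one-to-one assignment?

2

A valid assignment of size 4: student 1-project B, student 2-project F, student 3-project A, student 5-project E.
The set {student 1, student 2, student 3, student 4, student 6} has only 3 neighbours ({project A, project B, project F}), so by Hall's theorem at most 4 of the 6 students can be matched.
That matches 4 of the 6, leaving 2 unmatched; no matching can do better.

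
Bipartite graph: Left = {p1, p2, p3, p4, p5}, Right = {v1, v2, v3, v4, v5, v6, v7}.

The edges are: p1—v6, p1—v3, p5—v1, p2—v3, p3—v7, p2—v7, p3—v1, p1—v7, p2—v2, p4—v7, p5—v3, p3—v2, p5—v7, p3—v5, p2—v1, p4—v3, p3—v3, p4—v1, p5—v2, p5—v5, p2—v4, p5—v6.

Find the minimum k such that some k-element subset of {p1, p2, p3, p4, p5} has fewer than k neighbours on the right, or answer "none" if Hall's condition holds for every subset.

none

A matching saturating every left vertex exists, for instance p1→v6, p2→v1, p3→v2, p4→v7, p5→v3.
By Hall's marriage theorem, this means |N(S)| ≥ |S| for every subset S, so no violating subset exists.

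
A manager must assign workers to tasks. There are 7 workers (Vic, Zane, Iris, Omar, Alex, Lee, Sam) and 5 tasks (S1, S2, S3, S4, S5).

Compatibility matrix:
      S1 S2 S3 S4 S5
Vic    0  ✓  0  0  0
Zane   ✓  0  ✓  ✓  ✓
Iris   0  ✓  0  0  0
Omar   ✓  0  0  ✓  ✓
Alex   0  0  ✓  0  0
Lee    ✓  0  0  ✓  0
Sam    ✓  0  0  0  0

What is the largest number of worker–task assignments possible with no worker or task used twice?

5

A valid assignment of size 5: Vic→S2, Zane→S1, Omar→S5, Alex→S3, Lee→S4.
The set {Vic, Zane, Iris, Omar, Alex, Lee, Sam} has only 5 neighbours ({S1, S2, S3, S4, S5}), so by Hall's theorem at most 5 of the 7 workers can be matched.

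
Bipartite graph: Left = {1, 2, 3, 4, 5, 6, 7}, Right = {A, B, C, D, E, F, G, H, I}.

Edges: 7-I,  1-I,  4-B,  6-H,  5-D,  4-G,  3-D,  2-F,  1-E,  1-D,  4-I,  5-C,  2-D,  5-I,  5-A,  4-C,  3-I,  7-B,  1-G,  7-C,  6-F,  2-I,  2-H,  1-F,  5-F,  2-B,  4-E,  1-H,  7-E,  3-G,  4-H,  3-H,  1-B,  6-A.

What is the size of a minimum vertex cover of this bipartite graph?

A maximum matching has 7 edges (e.g. 1–E, 2–H, 3–D, 4–G, 5–A, 6–F, 7–B).
By König's theorem the minimum vertex cover has the same size. One such cover is {1, 2, 3, 4, 5, 6, 7}.

7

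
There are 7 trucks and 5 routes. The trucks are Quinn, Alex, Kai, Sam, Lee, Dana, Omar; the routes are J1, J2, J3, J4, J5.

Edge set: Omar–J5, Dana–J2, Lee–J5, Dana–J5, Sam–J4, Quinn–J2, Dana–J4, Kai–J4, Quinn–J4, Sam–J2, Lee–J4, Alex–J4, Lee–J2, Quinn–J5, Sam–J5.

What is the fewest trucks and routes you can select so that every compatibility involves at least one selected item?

3

The 3 edges Quinn–J2, Alex–J4, Sam–J5 form a matching, so any vertex cover needs at least 3 vertices (one per matched edge).
Conversely {J2, J4, J5} meets every edge and has exactly 3 vertices, so 3 is optimal.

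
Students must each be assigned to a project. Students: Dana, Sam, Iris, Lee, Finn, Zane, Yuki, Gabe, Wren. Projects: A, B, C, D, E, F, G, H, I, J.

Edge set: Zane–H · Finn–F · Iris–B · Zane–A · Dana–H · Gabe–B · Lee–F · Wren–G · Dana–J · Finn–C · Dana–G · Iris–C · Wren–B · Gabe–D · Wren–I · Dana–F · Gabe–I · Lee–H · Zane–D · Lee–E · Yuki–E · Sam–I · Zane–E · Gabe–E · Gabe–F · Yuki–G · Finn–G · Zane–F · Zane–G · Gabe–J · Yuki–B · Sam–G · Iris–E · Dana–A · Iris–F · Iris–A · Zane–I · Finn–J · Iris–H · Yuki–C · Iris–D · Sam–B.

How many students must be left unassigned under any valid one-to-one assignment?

0

A valid assignment of size 9: Dana–J, Sam–G, Iris–D, Lee–H, Finn–F, Zane–A, Yuki–C, Gabe–E, Wren–B.
This saturates every student, so 9 is the maximum.
That matches 9 of the 9, leaving 0 unmatched; no matching can do better.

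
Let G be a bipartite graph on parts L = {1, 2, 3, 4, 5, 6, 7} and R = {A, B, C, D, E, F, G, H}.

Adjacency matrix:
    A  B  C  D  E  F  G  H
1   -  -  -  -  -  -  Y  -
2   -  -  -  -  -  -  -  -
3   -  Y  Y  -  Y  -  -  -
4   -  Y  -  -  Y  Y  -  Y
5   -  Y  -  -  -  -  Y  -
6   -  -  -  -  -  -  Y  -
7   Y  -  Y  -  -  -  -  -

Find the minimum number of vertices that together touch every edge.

5

The 5 edges 1–G, 3–E, 4–H, 5–B, 7–C form a matching, so any vertex cover needs at least 5 vertices (one per matched edge).
Conversely {3, 4, 5, 7, G} meets every edge and has exactly 5 vertices, so 5 is optimal.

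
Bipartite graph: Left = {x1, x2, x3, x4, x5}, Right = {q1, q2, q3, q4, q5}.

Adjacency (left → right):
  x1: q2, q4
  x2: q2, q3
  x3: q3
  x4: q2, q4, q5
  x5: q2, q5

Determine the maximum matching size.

A valid assignment of size 4: x1-q4, x2-q2, x3-q3, x4-q5.
The set {x1, x2, x3, x4, x5} has only 4 neighbours ({q2, q3, q4, q5}), so by Hall's theorem at most 4 of the 5 left vertices can be matched.

4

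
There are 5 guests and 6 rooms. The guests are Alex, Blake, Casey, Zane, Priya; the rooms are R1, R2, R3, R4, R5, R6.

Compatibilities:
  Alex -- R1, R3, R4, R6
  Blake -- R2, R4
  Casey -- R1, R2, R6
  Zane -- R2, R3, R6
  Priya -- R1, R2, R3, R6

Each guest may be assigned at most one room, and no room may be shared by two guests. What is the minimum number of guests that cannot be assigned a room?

A valid assignment of size 5: Alex→R1, Blake→R4, Casey→R2, Zane→R6, Priya→R3.
This saturates every guest, so 5 is the maximum.
That matches 5 of the 5, leaving 0 unmatched; no matching can do better.

0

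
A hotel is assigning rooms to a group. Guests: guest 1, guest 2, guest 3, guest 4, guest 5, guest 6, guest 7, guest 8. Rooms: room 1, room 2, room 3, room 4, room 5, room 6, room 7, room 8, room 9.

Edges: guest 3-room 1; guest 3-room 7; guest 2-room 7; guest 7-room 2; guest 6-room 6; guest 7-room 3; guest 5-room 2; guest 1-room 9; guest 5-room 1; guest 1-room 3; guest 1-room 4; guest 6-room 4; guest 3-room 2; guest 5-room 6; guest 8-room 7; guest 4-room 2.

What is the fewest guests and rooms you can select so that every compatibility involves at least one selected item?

The 7 edges guest 1–room 9, guest 2–room 7, guest 3–room 1, guest 4–room 2, guest 5–room 6, guest 6–room 4, guest 7–room 3 form a matching, so any vertex cover needs at least 7 vertices (one per matched edge).
Conversely {guest 1, guest 3, guest 4, guest 5, guest 6, guest 7, room 7} meets every edge and has exactly 7 vertices, so 7 is optimal.

7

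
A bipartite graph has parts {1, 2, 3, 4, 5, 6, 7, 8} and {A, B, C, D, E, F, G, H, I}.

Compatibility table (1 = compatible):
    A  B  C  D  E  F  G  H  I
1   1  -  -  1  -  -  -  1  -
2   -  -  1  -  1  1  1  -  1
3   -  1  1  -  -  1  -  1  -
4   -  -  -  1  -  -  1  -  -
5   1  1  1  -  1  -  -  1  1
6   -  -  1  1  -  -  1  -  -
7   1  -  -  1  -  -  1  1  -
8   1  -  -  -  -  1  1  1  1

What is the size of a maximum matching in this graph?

8

For example, pair 1-A, 2-F, 3-B, 4-D, 5-E, 6-C, 7-H, 8-G.
This saturates every left vertex, so 8 is the maximum.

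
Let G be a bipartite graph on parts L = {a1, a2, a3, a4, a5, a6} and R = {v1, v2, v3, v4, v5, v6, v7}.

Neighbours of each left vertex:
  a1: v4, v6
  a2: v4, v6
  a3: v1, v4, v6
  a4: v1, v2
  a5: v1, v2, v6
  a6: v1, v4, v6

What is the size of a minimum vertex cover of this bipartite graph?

{v1, v2, v4, v6} is a vertex cover of size 4: every edge has an endpoint in this set.
No smaller cover exists because a1–v4, a2–v6, a3–v1, a4–v2 is a matching of size 4, and a cover must include an endpoint of each of these disjoint edges (König's theorem).

4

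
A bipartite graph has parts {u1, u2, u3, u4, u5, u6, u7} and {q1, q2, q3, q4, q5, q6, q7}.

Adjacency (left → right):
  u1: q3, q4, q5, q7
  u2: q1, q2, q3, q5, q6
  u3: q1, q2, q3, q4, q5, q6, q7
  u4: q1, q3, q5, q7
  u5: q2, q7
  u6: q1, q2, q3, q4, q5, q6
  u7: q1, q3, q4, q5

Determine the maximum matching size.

One maximum matching: u1-q5, u2-q1, u3-q7, u4-q3, u5-q2, u6-q6, u7-q4.
This saturates every left vertex, so 7 is the maximum.

7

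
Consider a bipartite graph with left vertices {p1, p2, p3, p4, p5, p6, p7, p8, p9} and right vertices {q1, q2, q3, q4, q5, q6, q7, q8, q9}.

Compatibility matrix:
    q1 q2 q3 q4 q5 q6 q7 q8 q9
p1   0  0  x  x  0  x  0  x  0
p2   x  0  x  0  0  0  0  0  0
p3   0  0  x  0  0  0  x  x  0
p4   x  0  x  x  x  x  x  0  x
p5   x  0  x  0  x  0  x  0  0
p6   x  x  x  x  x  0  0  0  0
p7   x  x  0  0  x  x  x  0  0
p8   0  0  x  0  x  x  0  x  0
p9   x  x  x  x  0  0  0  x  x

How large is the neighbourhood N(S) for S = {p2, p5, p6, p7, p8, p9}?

The union of neighbours of {p2, p5, p6, p7, p8, p9} is {q1, q2, q3, q4, q5, q6, q7, q8, q9}, which has 9 elements.
Since |N(S)| = 9 ≥ |S| = 6, Hall's condition holds for this subset.

9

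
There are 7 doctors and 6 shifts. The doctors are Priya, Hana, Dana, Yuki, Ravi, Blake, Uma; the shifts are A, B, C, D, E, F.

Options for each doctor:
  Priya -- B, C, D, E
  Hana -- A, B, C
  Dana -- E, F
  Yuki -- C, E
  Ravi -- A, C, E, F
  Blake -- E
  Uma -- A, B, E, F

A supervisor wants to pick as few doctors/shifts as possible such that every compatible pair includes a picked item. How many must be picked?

{Priya, A, B, C, E, F} is a vertex cover of size 6: every edge has an endpoint in this set.
No smaller cover exists because Priya–D, Hana–B, Dana–F, Yuki–C, Ravi–A, Blake–E is a matching of size 6, and a cover must include an endpoint of each of these disjoint edges (König's theorem).

6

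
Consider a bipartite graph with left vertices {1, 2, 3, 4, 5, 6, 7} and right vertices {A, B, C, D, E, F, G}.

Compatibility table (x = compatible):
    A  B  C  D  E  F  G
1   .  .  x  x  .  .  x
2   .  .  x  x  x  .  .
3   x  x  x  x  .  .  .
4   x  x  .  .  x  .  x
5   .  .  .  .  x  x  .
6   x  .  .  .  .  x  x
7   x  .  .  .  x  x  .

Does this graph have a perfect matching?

A valid assignment of size 7: 1→D, 2→C, 3→A, 4→B, 5→F, 6→G, 7→E.
Every left vertex is matched, so this is a perfect matching.

Yes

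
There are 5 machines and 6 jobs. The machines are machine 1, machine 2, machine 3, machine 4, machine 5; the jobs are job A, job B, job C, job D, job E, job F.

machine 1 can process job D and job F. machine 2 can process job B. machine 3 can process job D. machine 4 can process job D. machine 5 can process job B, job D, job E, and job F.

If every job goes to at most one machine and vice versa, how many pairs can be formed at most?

4

For example, pair machine 1→job F, machine 2→job B, machine 3→job D, machine 5→job E.
The set {machine 3, machine 4} has only 1 neighbour ({job D}), so by Hall's theorem at most 4 of the 5 machines can be matched.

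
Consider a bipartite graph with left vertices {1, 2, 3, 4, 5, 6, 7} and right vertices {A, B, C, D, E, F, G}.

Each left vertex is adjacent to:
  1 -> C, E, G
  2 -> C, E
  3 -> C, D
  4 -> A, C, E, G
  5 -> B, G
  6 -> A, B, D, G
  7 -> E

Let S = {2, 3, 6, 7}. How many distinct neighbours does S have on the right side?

6

The union of neighbours of {2, 3, 6, 7} is {A, B, C, D, E, G}, which has 6 elements.
Since |N(S)| = 6 ≥ |S| = 4, Hall's condition holds for this subset.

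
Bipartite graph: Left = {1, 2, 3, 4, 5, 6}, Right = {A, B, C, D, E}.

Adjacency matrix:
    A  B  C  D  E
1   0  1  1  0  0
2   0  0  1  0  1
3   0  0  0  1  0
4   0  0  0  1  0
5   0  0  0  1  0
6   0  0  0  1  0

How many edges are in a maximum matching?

3

For example, pair 1-B, 2-E, 3-D.
The set {3, 4, 5, 6} has only 1 neighbour ({D}), so by Hall's theorem at most 3 of the 6 left vertices can be matched.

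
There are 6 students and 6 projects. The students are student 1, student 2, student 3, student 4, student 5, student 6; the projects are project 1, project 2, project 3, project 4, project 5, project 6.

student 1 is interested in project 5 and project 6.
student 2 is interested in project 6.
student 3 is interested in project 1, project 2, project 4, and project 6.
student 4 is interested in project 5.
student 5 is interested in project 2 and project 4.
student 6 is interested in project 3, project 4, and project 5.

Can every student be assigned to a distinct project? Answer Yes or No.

The set {student 1, student 2, student 4} has only 2 neighbours ({project 5, project 6}), so by Hall's theorem at most 5 of the 6 students can be matched.
Hence no matching covers every student.

No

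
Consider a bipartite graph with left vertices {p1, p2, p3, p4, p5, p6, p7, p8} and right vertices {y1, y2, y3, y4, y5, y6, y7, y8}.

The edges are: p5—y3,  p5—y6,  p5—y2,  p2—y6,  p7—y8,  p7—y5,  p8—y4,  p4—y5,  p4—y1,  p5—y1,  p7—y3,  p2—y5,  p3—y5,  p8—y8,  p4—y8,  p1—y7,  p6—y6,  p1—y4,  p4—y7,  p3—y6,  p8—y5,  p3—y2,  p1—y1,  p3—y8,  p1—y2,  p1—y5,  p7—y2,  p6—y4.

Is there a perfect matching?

For example, pair p1→y4, p2→y5, p3→y2, p4→y7, p5→y1, p6→y6, p7→y3, p8→y8.
All 8 left vertices are covered.

Yes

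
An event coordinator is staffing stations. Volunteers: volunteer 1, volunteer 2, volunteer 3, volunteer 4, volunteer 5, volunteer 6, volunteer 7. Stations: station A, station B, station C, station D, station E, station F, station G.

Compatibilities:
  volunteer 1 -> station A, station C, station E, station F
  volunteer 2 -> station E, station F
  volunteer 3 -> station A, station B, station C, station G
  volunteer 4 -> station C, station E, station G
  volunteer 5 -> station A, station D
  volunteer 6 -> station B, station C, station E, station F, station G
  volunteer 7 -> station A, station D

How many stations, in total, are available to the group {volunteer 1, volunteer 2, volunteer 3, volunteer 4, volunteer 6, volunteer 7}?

The union of neighbours of {volunteer 1, volunteer 2, volunteer 3, volunteer 4, volunteer 6, volunteer 7} is {station A, station B, station C, station D, station E, station F, station G}, which has 7 elements.
Since |N(S)| = 7 ≥ |S| = 6, Hall's condition holds for this subset.

7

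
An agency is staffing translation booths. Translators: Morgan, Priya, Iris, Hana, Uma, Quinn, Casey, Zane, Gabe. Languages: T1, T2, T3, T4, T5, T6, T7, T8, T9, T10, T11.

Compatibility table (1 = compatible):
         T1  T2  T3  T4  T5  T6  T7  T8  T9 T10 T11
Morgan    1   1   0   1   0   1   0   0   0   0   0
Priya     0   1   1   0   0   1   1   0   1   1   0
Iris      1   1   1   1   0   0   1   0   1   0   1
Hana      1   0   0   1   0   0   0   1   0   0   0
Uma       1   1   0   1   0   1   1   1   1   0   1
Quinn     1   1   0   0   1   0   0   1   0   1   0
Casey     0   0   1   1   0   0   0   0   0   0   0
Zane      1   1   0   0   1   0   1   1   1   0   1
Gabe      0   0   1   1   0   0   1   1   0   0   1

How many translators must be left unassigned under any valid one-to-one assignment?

0

A valid assignment of size 9: Morgan–T2, Priya–T3, Iris–T1, Hana–T8, Uma–T11, Quinn–T10, Casey–T4, Zane–T5, Gabe–T7.
All 9 translators are matched, so no larger matching exists.
That matches 9 of the 9, leaving 0 unmatched; no matching can do better.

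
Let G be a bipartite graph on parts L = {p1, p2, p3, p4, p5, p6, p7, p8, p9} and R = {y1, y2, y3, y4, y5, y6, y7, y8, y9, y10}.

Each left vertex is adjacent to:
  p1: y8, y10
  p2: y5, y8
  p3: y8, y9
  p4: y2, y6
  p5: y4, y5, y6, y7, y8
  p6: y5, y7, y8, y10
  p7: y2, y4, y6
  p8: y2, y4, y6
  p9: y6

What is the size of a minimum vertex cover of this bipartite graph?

8

The 8 edges p1–y8, p2–y5, p3–y9, p4–y6, p5–y7, p6–y10, p7–y4, p8–y2 form a matching, so any vertex cover needs at least 8 vertices (one per matched edge).
Conversely {p1, p2, p3, p5, p6, y2, y4, y6} meets every edge and has exactly 8 vertices, so 8 is optimal.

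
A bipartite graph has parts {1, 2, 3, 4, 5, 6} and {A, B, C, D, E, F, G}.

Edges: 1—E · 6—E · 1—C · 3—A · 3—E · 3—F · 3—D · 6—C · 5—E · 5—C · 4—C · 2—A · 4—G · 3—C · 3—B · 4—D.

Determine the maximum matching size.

A valid assignment of size 5: 1→C, 2→A, 3→B, 4→G, 5→E.
The set {1, 5, 6} has only 2 neighbours ({C, E}), so by Hall's theorem at most 5 of the 6 left vertices can be matched.

5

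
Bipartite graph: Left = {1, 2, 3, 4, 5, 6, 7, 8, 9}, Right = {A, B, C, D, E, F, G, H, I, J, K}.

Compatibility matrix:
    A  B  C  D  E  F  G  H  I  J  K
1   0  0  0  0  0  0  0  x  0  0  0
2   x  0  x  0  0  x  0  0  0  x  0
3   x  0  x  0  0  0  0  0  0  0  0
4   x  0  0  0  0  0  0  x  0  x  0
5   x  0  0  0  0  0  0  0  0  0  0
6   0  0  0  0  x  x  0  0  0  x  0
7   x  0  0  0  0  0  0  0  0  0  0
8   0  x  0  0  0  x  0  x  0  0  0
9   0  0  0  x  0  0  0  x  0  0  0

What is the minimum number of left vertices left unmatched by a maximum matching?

For example, pair 1–H, 2–F, 3–C, 4–J, 5–A, 6–E, 8–B, 9–D.
The set {5, 7} has only 1 neighbour ({A}), so by Hall's theorem at most 8 of the 9 left vertices can be matched.
That matches 8 of the 9, leaving 1 unmatched; no matching can do better.

1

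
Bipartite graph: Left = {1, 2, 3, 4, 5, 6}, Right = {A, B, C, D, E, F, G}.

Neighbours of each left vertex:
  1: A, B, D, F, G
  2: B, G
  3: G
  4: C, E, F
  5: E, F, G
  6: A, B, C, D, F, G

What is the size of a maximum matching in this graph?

6

One maximum matching: 1-F, 2-B, 3-G, 4-C, 5-E, 6-A.
This saturates every left vertex, so 6 is the maximum.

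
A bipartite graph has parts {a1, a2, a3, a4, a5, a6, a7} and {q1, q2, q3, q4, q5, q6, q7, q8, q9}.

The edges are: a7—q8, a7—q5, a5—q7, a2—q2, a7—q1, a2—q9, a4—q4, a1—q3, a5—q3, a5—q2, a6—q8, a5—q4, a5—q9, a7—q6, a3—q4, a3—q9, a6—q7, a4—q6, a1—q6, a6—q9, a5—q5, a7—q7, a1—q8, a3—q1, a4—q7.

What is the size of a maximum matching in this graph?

A valid assignment of size 7: a1–q8, a2–q2, a3–q9, a4–q4, a5–q3, a6–q7, a7–q6.
All 7 left vertices are matched, so no larger matching exists.

7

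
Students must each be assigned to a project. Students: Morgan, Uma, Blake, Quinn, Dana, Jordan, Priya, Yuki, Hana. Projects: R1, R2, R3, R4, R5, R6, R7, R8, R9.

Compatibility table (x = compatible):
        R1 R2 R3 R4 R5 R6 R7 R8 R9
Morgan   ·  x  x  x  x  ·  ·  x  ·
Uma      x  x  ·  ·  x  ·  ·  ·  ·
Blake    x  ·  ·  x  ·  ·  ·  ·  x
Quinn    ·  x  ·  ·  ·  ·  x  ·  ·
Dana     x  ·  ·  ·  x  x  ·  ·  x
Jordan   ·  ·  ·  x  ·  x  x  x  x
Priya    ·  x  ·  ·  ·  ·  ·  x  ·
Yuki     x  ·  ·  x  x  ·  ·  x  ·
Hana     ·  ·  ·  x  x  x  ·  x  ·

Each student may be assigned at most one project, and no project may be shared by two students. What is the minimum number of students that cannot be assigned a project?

0

A valid assignment of size 9: Morgan–R3, Uma–R1, Blake–R9, Quinn–R7, Dana–R5, Jordan–R6, Priya–R2, Yuki–R4, Hana–R8.
All 9 students are matched, so no larger matching exists.
That matches 9 of the 9, leaving 0 unmatched; no matching can do better.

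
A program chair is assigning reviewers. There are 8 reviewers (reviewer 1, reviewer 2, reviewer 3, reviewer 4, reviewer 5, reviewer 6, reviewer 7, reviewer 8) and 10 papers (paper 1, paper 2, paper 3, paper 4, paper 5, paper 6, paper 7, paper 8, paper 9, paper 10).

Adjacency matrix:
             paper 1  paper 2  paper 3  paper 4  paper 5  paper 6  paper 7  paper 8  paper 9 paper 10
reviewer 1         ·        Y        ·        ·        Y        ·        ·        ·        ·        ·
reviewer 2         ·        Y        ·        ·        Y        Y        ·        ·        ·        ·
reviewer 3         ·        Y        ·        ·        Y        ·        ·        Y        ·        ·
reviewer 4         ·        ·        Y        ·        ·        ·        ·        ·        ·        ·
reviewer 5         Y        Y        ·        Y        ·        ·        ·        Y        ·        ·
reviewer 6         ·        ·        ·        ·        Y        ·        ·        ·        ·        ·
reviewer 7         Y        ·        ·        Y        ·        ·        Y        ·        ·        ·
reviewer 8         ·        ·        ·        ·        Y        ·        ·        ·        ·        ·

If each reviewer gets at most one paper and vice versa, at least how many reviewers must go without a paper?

For example, pair reviewer 1-paper 2, reviewer 2-paper 6, reviewer 3-paper 8, reviewer 4-paper 3, reviewer 5-paper 4, reviewer 6-paper 5, reviewer 7-paper 7.
The set {reviewer 6, reviewer 8} has only 1 neighbour ({paper 5}), so by Hall's theorem at most 7 of the 8 reviewers can be matched.
That matches 7 of the 8, leaving 1 unmatched; no matching can do better.

1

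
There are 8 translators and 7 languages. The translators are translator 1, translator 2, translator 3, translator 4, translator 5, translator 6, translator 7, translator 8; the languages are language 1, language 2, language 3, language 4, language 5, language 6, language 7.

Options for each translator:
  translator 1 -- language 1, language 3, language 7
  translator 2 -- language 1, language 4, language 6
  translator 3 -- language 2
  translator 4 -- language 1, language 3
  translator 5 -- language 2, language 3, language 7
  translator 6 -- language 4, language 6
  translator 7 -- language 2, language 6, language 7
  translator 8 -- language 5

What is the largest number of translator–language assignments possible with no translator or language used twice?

One maximum matching: translator 1–language 1, translator 2–language 4, translator 3–language 2, translator 4–language 3, translator 5–language 7, translator 6–language 6, translator 8–language 5.
The set {translator 1, translator 2, translator 3, translator 4, translator 5, translator 6, translator 7} has only 6 neighbours ({language 1, language 2, language 3, language 4, language 6, language 7}), so by Hall's theorem at most 7 of the 8 translators can be matched.

7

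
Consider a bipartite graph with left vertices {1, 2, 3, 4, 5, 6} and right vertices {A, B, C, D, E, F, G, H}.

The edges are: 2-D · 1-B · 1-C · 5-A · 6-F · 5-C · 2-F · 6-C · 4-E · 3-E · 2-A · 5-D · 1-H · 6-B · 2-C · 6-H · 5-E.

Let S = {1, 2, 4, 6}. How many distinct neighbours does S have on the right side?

The union of neighbours of {1, 2, 4, 6} is {A, B, C, D, E, F, H}, which has 7 elements.
Since |N(S)| = 7 ≥ |S| = 4, Hall's condition holds for this subset.

7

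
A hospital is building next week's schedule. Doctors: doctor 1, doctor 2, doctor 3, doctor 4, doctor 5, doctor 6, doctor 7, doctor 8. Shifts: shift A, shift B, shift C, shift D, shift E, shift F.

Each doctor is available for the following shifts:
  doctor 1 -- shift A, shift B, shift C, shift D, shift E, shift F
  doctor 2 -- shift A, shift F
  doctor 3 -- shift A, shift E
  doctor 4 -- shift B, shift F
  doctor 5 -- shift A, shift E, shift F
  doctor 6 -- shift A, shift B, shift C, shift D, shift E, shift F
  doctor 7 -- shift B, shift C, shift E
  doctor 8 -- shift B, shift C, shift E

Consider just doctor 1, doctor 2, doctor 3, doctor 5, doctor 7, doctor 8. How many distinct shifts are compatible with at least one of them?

The union of neighbours of {doctor 1, doctor 2, doctor 3, doctor 5, doctor 7, doctor 8} is {shift A, shift B, shift C, shift D, shift E, shift F}, which has 6 elements.
Since |N(S)| = 6 ≥ |S| = 6, Hall's condition holds for this subset.

6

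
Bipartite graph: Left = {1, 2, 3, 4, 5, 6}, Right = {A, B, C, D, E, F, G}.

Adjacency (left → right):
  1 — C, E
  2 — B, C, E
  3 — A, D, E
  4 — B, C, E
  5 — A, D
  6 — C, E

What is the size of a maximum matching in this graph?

For example, pair 1–C, 2–E, 3–A, 4–B, 5–D.
The set {1, 2, 4, 6} has only 3 neighbours ({B, C, E}), so by Hall's theorem at most 5 of the 6 left vertices can be matched.

5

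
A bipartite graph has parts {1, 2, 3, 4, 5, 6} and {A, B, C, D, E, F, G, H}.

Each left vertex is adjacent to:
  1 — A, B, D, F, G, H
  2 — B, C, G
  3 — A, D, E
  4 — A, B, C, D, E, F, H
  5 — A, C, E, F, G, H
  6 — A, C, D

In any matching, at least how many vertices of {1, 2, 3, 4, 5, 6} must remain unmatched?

A valid assignment of size 6: 1-A, 2-B, 3-D, 4-E, 5-G, 6-C.
All 6 left vertices are matched, so no larger matching exists.
That matches 6 of the 6, leaving 0 unmatched; no matching can do better.

0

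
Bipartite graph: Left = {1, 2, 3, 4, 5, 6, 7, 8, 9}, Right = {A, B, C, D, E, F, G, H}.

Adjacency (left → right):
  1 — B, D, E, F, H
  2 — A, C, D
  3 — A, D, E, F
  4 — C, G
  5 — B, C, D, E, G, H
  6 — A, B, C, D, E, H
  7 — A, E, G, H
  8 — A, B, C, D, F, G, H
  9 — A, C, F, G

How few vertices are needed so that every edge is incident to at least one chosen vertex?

8

{A, B, C, D, E, F, G, H} is a vertex cover of size 8: every edge has an endpoint in this set.
No smaller cover exists because 1–F, 2–D, 3–E, 4–C, 5–B, 6–A, 7–H, 8–G is a matching of size 8, and a cover must include an endpoint of each of these disjoint edges (König's theorem).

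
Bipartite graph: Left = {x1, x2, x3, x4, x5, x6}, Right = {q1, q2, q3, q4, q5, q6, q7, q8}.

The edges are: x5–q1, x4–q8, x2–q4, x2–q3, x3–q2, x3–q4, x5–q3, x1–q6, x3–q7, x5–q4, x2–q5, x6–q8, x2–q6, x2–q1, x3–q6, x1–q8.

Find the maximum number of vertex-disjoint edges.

One maximum matching: x1-q6, x2-q1, x3-q2, x4-q8, x5-q4.
The set {x4, x6} has only 1 neighbour ({q8}), so by Hall's theorem at most 5 of the 6 left vertices can be matched.

5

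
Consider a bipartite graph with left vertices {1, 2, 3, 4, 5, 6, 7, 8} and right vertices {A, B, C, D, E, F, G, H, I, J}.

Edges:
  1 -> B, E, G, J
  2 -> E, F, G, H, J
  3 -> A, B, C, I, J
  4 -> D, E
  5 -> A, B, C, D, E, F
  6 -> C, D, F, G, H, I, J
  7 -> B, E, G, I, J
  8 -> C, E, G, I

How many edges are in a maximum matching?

8

A valid assignment of size 8: 1→B, 2→J, 3→I, 4→D, 5→A, 6→H, 7→G, 8→E.
All 8 left vertices are matched, so no larger matching exists.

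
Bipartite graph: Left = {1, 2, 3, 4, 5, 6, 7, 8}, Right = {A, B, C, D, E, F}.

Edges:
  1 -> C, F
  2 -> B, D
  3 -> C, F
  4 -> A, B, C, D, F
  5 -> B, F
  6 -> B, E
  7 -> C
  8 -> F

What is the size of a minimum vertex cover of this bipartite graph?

6

{2, 4, 5, 6, C, F} is a vertex cover of size 6: every edge has an endpoint in this set.
No smaller cover exists because 1–C, 2–D, 3–F, 4–A, 5–B, 6–E is a matching of size 6, and a cover must include an endpoint of each of these disjoint edges (König's theorem).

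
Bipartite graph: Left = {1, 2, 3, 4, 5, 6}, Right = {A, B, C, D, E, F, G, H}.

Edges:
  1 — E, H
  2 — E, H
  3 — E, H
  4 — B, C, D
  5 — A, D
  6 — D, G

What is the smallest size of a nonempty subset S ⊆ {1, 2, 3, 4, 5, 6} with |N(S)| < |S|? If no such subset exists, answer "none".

3

Take S = {1, 2, 3}. Its neighbourhood is {E, H}, so |N(S)| = 2 < |S| = 3.
Every subset of size less than 3 has at least as many neighbours as members, so 3 is the minimum.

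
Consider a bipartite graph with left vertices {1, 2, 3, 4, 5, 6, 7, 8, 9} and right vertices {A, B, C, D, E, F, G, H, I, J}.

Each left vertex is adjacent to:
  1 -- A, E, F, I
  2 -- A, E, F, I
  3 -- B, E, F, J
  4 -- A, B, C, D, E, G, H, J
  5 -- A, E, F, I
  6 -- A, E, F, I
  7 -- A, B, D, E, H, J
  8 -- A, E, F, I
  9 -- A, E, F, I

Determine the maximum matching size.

A valid assignment of size 7: 1→I, 2→F, 3→B, 4→G, 5→A, 6→E, 7→J.
The set {1, 2, 5, 6, 8, 9} has only 4 neighbours ({A, E, F, I}), so by Hall's theorem at most 7 of the 9 left vertices can be matched.

7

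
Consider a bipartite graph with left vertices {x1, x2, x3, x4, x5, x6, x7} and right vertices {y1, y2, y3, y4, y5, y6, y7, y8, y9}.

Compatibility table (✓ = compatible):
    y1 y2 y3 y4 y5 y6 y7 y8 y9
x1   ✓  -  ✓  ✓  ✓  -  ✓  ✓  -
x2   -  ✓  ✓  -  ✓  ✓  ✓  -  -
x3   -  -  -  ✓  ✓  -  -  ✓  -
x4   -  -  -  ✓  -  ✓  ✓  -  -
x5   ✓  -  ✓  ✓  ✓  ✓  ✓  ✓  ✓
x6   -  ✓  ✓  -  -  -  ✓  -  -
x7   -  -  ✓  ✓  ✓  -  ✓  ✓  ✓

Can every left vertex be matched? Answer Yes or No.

Yes

For example, pair x1→y3, x2→y6, x3→y8, x4→y4, x5→y9, x6→y2, x7→y7.
All 7 left vertices are covered.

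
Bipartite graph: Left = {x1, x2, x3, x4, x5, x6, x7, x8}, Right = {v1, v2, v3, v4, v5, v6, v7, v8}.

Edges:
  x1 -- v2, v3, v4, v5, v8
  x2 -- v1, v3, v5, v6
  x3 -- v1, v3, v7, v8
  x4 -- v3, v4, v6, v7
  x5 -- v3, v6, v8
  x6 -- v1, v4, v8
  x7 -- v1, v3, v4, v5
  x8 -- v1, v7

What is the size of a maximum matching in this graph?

A valid assignment of size 8: x1→v2, x2→v5, x3→v1, x4→v6, x5→v3, x6→v8, x7→v4, x8→v7.
This saturates every left vertex, so 8 is the maximum.

8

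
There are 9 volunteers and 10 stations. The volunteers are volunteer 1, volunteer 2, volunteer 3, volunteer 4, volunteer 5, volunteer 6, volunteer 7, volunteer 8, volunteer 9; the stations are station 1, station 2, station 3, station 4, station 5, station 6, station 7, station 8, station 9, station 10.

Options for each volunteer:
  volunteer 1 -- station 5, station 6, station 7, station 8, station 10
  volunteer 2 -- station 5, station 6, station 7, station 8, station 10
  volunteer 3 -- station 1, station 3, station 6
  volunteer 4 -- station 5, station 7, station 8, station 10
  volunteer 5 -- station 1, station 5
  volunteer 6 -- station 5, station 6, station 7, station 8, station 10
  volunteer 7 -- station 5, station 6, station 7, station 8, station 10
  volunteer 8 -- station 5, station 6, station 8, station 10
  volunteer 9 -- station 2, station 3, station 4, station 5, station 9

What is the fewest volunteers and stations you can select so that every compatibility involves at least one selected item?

8

A maximum matching has 8 edges (e.g. volunteer 1–station 6, volunteer 2–station 10, volunteer 3–station 3, volunteer 4–station 5, volunteer 5–station 1, volunteer 6–station 8, volunteer 7–station 7, volunteer 9–station 2).
By König's theorem the minimum vertex cover has the same size. One such cover is {volunteer 3, volunteer 5, volunteer 9, station 5, station 6, station 7, station 8, station 10}.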